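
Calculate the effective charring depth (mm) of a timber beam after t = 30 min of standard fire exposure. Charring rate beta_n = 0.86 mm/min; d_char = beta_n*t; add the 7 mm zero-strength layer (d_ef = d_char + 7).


d_char = 0.86 * 30 = 25.8 mm
d_ef = 25.8 + 1.0*7 = 32.8 mm

32.8 mm


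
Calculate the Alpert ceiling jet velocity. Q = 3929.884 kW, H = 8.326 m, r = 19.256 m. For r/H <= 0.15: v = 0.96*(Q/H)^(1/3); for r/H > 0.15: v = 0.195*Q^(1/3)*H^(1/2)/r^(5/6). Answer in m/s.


r/H = 19.256 / 8.326 = 2.3128
r/H > 0.15, so v = 0.195*Q^(1/3)*H^(1/2)/r^(5/6)
Q^(1/3) = 15.781
H^(1/2) = 2.8855
r^(5/6) = 11.762
v = 0.195 * 15.781 * 2.8855 / 11.762 = 0.75493 m/s

0.75493 m/s


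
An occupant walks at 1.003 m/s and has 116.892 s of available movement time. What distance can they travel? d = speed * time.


d = 1.003 * 116.892 = 117.24 m

117.24 m


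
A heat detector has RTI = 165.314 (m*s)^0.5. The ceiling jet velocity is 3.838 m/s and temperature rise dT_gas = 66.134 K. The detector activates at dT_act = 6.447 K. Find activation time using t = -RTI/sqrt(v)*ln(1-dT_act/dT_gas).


dT_act/dT_gas = 0.097484
ln(1 - 0.097484) = -0.10257
t = -165.314 / sqrt(3.838) * -0.10257 = 8.6551 s

8.6551 s


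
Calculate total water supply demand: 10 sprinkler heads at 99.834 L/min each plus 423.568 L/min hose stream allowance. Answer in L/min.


Sprinkler demand = 10 * 99.834 = 998.34 L/min
Total = 998.34 + 423.568 = 1421.908 L/min

1421.908 L/min


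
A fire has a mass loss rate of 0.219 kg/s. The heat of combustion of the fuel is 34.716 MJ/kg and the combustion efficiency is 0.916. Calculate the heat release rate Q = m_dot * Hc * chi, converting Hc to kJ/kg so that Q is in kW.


Hc = 34.716 MJ/kg = 34.716 * 1000 kJ/kg = 34716 kJ/kg
Q = 0.219 kg/s * 34716 kJ/kg * 0.916 = 6964.2 kW

6964.2 kW


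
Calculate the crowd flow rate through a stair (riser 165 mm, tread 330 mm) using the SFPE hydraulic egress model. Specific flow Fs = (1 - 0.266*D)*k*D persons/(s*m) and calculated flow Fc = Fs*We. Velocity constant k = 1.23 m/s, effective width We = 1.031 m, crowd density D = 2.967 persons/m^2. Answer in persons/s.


1 - 0.266*D = 1 - 0.266*2.967 = 0.21078
Fs = 0.21078 * 1.23 * 2.967 = 0.76922 persons/(s*m)
Fc = 0.76922 * 1.031 = 0.79306 persons/s

0.79306 persons/s


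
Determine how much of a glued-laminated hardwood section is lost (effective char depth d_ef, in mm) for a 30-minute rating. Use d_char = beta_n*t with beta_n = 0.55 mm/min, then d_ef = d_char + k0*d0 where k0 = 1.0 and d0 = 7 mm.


d_char = 0.55 * 30 = 16.5 mm
d_ef = 16.5 + 1.0*7 = 23.5 mm

23.5 mm


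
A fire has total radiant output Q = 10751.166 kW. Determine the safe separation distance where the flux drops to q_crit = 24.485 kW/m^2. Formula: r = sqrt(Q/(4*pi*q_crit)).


4*pi*q_crit = 307.69
Q/(4*pi*q_crit) = 34.942
r = sqrt(34.942) = 5.9112 m

5.9112 m


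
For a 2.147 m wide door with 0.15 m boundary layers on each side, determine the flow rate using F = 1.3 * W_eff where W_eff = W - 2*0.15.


W_eff = 2.147 - 0.30 = 1.847 m
F = 1.3 * 1.847 = 2.4011 persons/s

2.4011 persons/s


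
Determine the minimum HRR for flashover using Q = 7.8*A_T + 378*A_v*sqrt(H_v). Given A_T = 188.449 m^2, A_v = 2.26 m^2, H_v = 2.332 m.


7.8*A_T = 1469.9
sqrt(H_v) = 1.5271
378*A_v*sqrt(H_v) = 1304.6
Q = 1469.9 + 1304.6 = 2774.5 kW

2774.5 kW


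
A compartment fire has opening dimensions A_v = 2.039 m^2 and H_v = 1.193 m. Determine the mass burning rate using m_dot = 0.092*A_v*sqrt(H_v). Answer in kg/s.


sqrt(H_v) = 1.0922
m_dot = 0.092 * 2.039 * 1.0922 = 0.20489 kg/s

0.20489 kg/s


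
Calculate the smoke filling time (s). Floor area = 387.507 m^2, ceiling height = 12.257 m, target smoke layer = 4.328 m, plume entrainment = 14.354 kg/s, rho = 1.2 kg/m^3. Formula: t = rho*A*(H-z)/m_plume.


H - z = 7.929 m
t = 1.2 * 387.507 * 7.929 / 14.354 = 256.87 s

256.87 s


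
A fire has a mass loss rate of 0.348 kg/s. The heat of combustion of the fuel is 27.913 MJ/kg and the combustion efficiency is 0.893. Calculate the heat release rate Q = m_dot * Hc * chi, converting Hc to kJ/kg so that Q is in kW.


Hc = 27.913 MJ/kg = 27.913 * 1000 kJ/kg = 27913 kJ/kg
Q = 0.348 kg/s * 27913 kJ/kg * 0.893 = 8674.4 kW

8674.4 kW


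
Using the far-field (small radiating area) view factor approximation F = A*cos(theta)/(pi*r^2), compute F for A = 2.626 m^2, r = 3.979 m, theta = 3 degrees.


cos(3 deg) = 0.99863
pi*r^2 = 49.739
F = 2.626 * 0.99863 / 49.739 = 0.052723

0.052723


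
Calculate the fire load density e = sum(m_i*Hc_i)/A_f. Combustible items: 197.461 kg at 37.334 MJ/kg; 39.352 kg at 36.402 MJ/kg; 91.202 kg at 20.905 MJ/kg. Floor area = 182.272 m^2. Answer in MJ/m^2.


Total energy = 197.461*37.334 + 39.352*36.402 + 91.202*20.905
= 7372.009 + 1432.492 + 1906.578
= 10711.08 MJ
e = 10711.08 / 182.272 = 58.764 MJ/m^2

58.764 MJ/m^2


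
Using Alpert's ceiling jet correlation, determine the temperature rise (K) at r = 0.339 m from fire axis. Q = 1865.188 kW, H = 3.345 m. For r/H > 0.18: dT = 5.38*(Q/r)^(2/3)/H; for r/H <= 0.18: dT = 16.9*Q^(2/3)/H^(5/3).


r/H = 0.339 / 3.345 = 0.10135
r/H <= 0.18, so dT = 16.9*Q^(2/3)/H^(5/3)
Q^(2/3) = 151.52
H^(5/3) = 7.4816
dT = 16.9 * 151.52 / 7.4816 = 342.27 K

342.27 K


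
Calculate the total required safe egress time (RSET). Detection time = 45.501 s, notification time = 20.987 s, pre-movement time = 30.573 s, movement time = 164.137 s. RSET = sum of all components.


Total = 45.501 + 20.987 + 30.573 + 164.137 = 261.198 s

261.198 s


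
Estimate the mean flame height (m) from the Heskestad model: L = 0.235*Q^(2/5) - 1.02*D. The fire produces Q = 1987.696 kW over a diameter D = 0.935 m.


Q^(2/5) = 20.861
0.235 * Q^(2/5) = 4.9024
1.02 * D = 0.95370
L = 3.9487 m

3.9487 m


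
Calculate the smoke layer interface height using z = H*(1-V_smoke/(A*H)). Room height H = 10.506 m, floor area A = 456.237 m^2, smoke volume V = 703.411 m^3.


V/(A*H) = 0.14675
1 - 0.14675 = 0.85325
z = 10.506 * 0.85325 = 8.9642 m

8.9642 m


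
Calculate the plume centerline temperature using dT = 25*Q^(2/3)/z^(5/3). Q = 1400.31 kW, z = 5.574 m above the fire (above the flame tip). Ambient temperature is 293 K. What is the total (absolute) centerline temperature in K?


Q^(2/3) = 125.16
z^(5/3) = 17.523
dT = 25 * 125.16 / 17.523 = 178.57 K
T = 293 + 178.57 = 471.57 K

471.57 K


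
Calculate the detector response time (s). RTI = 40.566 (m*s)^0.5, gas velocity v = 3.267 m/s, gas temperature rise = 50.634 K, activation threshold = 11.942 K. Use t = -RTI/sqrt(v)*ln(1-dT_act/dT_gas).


dT_act/dT_gas = 0.23585
ln(1 - 0.23585) = -0.26899
t = -40.566 / sqrt(3.267) * -0.26899 = 6.0370 s

6.0370 s


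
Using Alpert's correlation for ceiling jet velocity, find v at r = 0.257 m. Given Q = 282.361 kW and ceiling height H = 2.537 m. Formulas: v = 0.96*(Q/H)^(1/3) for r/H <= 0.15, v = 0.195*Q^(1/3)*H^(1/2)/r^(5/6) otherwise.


r/H = 0.257 / 2.537 = 0.10130
r/H <= 0.15, so v = 0.96*(Q/H)^(1/3)
Q/H = 111.30
(Q/H)^(1/3) = 4.8102
v = 0.96 * 4.8102 = 4.6178 m/s

4.6178 m/s


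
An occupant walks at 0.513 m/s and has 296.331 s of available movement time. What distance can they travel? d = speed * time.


d = 0.513 * 296.331 = 152.02 m

152.02 m


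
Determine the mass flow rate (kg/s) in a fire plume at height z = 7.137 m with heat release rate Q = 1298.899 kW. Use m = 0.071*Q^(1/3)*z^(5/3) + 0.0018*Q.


Q^(1/3) = 10.911
z^(5/3) = 26.456
First term = 0.071 * 10.911 * 26.456 = 20.495
Second term = 0.0018 * 1298.899 = 2.3380
m = 22.833 kg/s

22.833 kg/s


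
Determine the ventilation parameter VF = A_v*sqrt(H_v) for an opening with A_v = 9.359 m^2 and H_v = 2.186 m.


sqrt(H_v) = 1.4785
VF = 9.359 * 1.4785 = 13.837 m^(5/2)

13.837 m^(5/2)


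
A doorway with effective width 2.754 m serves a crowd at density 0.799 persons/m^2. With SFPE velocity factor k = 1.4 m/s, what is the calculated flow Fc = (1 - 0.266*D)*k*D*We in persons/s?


1 - 0.266*D = 1 - 0.266*0.799 = 0.78747
Fs = 0.78747 * 1.4 * 0.799 = 0.88086 persons/(s*m)
Fc = 0.88086 * 2.754 = 2.4259 persons/s

2.4259 persons/s


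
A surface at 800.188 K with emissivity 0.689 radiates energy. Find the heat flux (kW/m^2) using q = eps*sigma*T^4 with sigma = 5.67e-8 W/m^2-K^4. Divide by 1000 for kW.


T^4 = 4.0999e+11
q = 0.689 * 5.67e-8 * 4.0999e+11 / 1000 = 16.017 kW/m^2

16.017 kW/m^2


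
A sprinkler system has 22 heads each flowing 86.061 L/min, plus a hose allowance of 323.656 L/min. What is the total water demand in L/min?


Sprinkler demand = 22 * 86.061 = 1893.342 L/min
Total = 1893.342 + 323.656 = 2216.998 L/min

2216.998 L/min


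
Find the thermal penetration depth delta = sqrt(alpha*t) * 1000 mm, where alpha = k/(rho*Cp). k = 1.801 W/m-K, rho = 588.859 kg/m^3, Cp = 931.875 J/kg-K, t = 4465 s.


alpha = 1.801 / (588.859 * 931.875) = 3.2820e-06 m^2/s
alpha * t = 0.014654
delta = sqrt(0.014654) * 1000 = 121.06 mm

121.06 mm


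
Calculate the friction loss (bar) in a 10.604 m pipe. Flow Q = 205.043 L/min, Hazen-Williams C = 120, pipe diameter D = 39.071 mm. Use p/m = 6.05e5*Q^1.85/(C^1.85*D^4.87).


Q^1.85 = 18920
C^1.85 = 7022.4
D^4.87 = 5.6537e+07
p/m = 0.028830 bar/m
p_total = 0.028830 * 10.604 = 0.30572 bar

0.30572 bar


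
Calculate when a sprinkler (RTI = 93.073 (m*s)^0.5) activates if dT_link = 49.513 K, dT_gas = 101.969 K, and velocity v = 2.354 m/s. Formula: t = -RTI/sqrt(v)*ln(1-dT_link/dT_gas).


dT_link/dT_gas = 0.48557
ln(1 - 0.48557) = -0.66469
t = -93.073 / sqrt(2.354) * -0.66469 = 40.322 s

40.322 s


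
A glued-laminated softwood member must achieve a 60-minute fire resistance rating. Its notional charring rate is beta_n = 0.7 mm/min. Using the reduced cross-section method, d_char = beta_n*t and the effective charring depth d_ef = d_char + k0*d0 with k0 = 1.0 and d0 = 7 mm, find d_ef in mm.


d_char = 0.7 * 60 = 42 mm
d_ef = 42 + 1.0*7 = 49 mm

49 mm


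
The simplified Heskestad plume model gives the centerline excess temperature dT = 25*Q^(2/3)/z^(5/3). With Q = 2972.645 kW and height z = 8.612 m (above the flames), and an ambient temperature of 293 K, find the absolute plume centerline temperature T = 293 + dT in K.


Q^(2/3) = 206.74
z^(5/3) = 36.183
dT = 25 * 206.74 / 36.183 = 142.84 K
T = 293 + 142.84 = 435.84 K

435.84 K


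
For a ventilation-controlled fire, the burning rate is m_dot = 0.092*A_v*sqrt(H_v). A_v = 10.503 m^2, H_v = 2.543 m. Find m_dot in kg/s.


sqrt(H_v) = 1.5947
m_dot = 0.092 * 10.503 * 1.5947 = 1.5409 kg/s

1.5409 kg/s


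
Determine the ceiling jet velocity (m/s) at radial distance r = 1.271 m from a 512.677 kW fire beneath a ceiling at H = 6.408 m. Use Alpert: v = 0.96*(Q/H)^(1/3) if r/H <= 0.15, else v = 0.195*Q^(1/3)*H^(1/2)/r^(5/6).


r/H = 1.271 / 6.408 = 0.19835
r/H > 0.15, so v = 0.195*Q^(1/3)*H^(1/2)/r^(5/6)
Q^(1/3) = 8.0035
H^(1/2) = 2.5314
r^(5/6) = 1.2212
v = 0.195 * 8.0035 * 2.5314 / 1.2212 = 3.2351 m/s

3.2351 m/s


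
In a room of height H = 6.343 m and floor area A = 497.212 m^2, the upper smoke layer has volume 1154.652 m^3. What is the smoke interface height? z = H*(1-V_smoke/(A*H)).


V/(A*H) = 0.36611
1 - 0.36611 = 0.63389
z = 6.343 * 0.63389 = 4.0207 m

4.0207 m


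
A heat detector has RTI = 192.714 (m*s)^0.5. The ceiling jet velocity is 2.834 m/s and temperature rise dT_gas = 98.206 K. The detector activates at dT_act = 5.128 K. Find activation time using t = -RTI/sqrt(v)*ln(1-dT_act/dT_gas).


dT_act/dT_gas = 0.052217
ln(1 - 0.052217) = -0.053629
t = -192.714 / sqrt(2.834) * -0.053629 = 6.1393 s

6.1393 s


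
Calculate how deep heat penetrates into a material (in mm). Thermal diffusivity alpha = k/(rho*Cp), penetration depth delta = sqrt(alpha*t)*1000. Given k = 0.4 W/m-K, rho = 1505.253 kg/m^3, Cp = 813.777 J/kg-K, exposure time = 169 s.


alpha = 0.4 / (1505.253 * 813.777) = 3.2655e-07 m^2/s
alpha * t = 5.5186e-05
delta = sqrt(5.5186e-05) * 1000 = 7.4288 mm

7.4288 mm


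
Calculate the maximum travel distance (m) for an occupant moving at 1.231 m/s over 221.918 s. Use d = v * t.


d = 1.231 * 221.918 = 273.18 m

273.18 m


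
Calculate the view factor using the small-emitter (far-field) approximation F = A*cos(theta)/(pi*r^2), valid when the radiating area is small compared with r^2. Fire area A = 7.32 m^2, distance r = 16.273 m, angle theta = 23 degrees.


cos(23 deg) = 0.92050
pi*r^2 = 831.93
F = 7.32 * 0.92050 / 831.93 = 0.0080994

0.0080994


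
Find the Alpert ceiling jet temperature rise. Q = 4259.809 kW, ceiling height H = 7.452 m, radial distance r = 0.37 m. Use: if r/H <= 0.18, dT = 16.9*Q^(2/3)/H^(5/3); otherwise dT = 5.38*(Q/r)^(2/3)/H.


r/H = 0.37 / 7.452 = 0.049651
r/H <= 0.18, so dT = 16.9*Q^(2/3)/H^(5/3)
Q^(2/3) = 262.78
H^(5/3) = 28.431
dT = 16.9 * 262.78 / 28.431 = 156.20 K

156.20 K


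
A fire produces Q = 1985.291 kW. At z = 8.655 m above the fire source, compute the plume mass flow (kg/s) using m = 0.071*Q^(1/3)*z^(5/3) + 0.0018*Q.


Q^(1/3) = 12.568
z^(5/3) = 36.485
First term = 0.071 * 12.568 * 36.485 = 32.557
Second term = 0.0018 * 1985.291 = 3.5735
m = 36.131 kg/s

36.131 kg/s


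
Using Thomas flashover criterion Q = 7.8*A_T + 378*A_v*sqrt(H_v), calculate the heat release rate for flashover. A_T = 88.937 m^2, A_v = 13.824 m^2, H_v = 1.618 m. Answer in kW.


7.8*A_T = 693.71
sqrt(H_v) = 1.2720
378*A_v*sqrt(H_v) = 6646.8
Q = 693.71 + 6646.8 = 7340.5 kW

7340.5 kW


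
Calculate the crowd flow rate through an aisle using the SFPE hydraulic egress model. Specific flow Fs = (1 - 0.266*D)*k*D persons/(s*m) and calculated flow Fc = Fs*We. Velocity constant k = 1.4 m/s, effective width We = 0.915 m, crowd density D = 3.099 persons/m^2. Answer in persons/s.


1 - 0.266*D = 1 - 0.266*3.099 = 0.17567
Fs = 0.17567 * 1.4 * 3.099 = 0.76214 persons/(s*m)
Fc = 0.76214 * 0.915 = 0.69736 persons/s

0.69736 persons/s


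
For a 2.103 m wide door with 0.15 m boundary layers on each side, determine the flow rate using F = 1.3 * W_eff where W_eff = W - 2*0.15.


W_eff = 2.103 - 0.30 = 1.803 m
F = 1.3 * 1.803 = 2.3439 persons/s

2.3439 persons/s


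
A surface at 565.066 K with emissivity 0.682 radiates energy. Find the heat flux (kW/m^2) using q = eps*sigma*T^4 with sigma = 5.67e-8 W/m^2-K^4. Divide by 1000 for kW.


T^4 = 1.0195e+11
q = 0.682 * 5.67e-8 * 1.0195e+11 / 1000 = 3.9424 kW/m^2

3.9424 kW/m^2


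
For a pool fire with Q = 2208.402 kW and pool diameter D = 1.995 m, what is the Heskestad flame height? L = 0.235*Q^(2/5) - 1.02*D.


Q^(2/5) = 21.759
0.235 * Q^(2/5) = 5.1133
1.02 * D = 2.0349
L = 3.0784 m

3.0784 m


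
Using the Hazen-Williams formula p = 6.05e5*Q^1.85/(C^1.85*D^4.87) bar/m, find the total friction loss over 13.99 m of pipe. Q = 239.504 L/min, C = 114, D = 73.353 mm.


Q^1.85 = 25219
C^1.85 = 6386.7
D^4.87 = 1.2150e+09
p/m = 0.0019662 bar/m
p_total = 0.0019662 * 13.99 = 0.027507 bar

0.027507 bar


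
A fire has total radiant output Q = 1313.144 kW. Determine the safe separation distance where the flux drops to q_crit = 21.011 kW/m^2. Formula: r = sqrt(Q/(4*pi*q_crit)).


4*pi*q_crit = 264.03
Q/(4*pi*q_crit) = 4.9734
r = sqrt(4.9734) = 2.2301 m

2.2301 m


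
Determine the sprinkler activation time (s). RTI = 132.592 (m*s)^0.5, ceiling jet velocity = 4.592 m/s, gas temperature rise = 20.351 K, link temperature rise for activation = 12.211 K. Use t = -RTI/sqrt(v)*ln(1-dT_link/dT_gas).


dT_link/dT_gas = 0.60002
ln(1 - 0.60002) = -0.91634
t = -132.592 / sqrt(4.592) * -0.91634 = 56.699 s

56.699 s


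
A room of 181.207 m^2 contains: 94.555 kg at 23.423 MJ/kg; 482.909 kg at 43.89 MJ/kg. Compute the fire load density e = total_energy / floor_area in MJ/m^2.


Total energy = 94.555*23.423 + 482.909*43.89
= 2214.762 + 21194.88
= 23409.64 MJ
e = 23409.64 / 181.207 = 129.19 MJ/m^2

129.19 MJ/m^2


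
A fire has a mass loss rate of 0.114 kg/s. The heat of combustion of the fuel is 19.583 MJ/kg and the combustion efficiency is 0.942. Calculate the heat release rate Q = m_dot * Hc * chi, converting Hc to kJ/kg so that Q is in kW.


Hc = 19.583 MJ/kg = 19.583 * 1000 kJ/kg = 19583 kJ/kg
Q = 0.114 kg/s * 19583 kJ/kg * 0.942 = 2103.0 kW

2103.0 kW


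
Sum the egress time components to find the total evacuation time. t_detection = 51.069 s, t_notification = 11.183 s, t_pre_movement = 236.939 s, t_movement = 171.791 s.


Total = 51.069 + 11.183 + 236.939 + 171.791 = 470.982 s

470.982 s


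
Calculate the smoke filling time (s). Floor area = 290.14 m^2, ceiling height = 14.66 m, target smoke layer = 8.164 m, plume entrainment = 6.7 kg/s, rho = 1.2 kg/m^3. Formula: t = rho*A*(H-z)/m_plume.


H - z = 6.496 m
t = 1.2 * 290.14 * 6.496 / 6.7 = 337.57 s

337.57 s


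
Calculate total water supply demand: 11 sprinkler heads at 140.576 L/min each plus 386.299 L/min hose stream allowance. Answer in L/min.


Sprinkler demand = 11 * 140.576 = 1546.336 L/min
Total = 1546.336 + 386.299 = 1932.635 L/min

1932.635 L/min


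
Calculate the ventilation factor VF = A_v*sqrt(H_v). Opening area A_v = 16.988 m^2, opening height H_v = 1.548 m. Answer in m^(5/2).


sqrt(H_v) = 1.2442
VF = 16.988 * 1.2442 = 21.136 m^(5/2)

21.136 m^(5/2)


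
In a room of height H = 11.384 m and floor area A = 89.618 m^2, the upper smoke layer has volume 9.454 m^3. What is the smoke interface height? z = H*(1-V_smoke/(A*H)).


V/(A*H) = 0.0092667
1 - 0.0092667 = 0.99073
z = 11.384 * 0.99073 = 11.279 m

11.279 m


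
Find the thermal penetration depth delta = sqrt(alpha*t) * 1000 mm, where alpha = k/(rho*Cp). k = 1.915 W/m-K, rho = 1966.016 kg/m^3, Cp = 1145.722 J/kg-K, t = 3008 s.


alpha = 1.915 / (1966.016 * 1145.722) = 8.5016e-07 m^2/s
alpha * t = 0.0025573
delta = sqrt(0.0025573) * 1000 = 50.570 mm

50.570 mm


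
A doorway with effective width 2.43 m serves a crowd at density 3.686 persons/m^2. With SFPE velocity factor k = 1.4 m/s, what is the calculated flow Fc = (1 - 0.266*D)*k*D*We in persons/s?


1 - 0.266*D = 1 - 0.266*3.686 = 0.019524
Fs = 0.019524 * 1.4 * 3.686 = 0.10075 persons/(s*m)
Fc = 0.10075 * 2.43 = 0.24483 persons/s

0.24483 persons/s


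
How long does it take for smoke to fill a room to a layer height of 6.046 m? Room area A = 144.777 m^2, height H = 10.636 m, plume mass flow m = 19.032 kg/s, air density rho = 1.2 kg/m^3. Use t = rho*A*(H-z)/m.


H - z = 4.59 m
t = 1.2 * 144.777 * 4.59 / 19.032 = 41.900 s

41.900 s


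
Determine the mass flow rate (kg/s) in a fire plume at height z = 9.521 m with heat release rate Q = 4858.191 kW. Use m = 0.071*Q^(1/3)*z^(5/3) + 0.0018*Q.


Q^(1/3) = 16.937
z^(5/3) = 42.770
First term = 0.071 * 16.937 * 42.770 = 51.431
Second term = 0.0018 * 4858.191 = 8.7447
m = 60.175 kg/s

60.175 kg/s


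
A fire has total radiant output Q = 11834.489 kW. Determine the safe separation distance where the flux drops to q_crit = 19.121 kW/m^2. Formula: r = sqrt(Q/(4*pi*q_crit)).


4*pi*q_crit = 240.28
Q/(4*pi*q_crit) = 49.253
r = sqrt(49.253) = 7.0180 m

7.0180 m


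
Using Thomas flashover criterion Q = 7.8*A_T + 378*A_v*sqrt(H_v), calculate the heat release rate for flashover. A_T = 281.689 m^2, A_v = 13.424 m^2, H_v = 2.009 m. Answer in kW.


7.8*A_T = 2197.2
sqrt(H_v) = 1.4174
378*A_v*sqrt(H_v) = 7192.2
Q = 2197.2 + 7192.2 = 9389.4 kW

9389.4 kW


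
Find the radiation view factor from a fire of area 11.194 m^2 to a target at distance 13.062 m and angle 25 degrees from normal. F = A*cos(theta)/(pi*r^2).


cos(25 deg) = 0.90631
pi*r^2 = 536.01
F = 11.194 * 0.90631 / 536.01 = 0.018927

0.018927


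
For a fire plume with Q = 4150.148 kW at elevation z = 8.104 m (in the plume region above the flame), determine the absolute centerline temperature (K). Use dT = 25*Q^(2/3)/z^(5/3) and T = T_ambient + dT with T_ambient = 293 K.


Q^(2/3) = 258.25
z^(5/3) = 32.696
dT = 25 * 258.25 / 32.696 = 197.46 K
T = 293 + 197.46 = 490.46 K

490.46 K


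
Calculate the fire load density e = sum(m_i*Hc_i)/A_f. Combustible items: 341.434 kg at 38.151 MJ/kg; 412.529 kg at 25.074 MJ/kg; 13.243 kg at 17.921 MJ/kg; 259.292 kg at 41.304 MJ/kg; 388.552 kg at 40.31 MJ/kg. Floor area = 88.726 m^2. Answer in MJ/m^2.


Total energy = 341.434*38.151 + 412.529*25.074 + 13.243*17.921 + 259.292*41.304 + 388.552*40.31
= 13026.05 + 10343.75 + 237.3278 + 10709.80 + 15662.53
= 49979.46 MJ
e = 49979.46 / 88.726 = 563.30 MJ/m^2

563.30 MJ/m^2


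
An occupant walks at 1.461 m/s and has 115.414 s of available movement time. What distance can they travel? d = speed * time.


d = 1.461 * 115.414 = 168.62 m

168.62 m


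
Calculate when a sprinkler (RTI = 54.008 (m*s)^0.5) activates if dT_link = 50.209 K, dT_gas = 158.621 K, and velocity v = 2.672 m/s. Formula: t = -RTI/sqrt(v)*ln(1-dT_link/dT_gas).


dT_link/dT_gas = 0.31653
ln(1 - 0.31653) = -0.38058
t = -54.008 / sqrt(2.672) * -0.38058 = 12.574 s

12.574 s


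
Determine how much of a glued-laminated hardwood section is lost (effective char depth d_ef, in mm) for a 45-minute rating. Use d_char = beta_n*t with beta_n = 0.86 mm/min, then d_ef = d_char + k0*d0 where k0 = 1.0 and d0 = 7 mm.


d_char = 0.86 * 45 = 38.7 mm
d_ef = 38.7 + 1.0*7 = 45.7 mm

45.7 mm


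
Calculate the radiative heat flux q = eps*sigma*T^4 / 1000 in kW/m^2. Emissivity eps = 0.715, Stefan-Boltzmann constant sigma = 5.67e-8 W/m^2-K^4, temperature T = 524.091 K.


T^4 = 7.5444e+10
q = 0.715 * 5.67e-8 * 7.5444e+10 / 1000 = 3.0586 kW/m^2

3.0586 kW/m^2


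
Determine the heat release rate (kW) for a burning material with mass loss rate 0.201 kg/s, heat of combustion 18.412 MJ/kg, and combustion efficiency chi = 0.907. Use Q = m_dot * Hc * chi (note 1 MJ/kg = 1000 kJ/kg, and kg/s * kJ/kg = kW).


Hc = 18.412 MJ/kg = 18.412 * 1000 kJ/kg = 18412 kJ/kg
Q = 0.201 kg/s * 18412 kJ/kg * 0.907 = 3356.6 kW

3356.6 kW


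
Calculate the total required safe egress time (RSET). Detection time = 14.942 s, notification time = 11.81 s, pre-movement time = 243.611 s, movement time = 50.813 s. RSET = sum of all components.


Total = 14.942 + 11.81 + 243.611 + 50.813 = 321.176 s

321.176 s


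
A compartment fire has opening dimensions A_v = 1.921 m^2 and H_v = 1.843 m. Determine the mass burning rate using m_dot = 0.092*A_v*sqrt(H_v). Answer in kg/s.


sqrt(H_v) = 1.3576
m_dot = 0.092 * 1.921 * 1.3576 = 0.23993 kg/s

0.23993 kg/s


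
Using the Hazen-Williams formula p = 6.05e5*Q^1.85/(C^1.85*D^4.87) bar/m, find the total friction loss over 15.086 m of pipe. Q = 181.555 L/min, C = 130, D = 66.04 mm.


Q^1.85 = 15107
C^1.85 = 8143.2
D^4.87 = 7.2855e+08
p/m = 0.0015405 bar/m
p_total = 0.0015405 * 15.086 = 0.023240 bar

0.023240 bar


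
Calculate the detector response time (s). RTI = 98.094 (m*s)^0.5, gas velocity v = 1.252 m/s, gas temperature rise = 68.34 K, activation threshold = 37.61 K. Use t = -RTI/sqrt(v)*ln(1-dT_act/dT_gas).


dT_act/dT_gas = 0.55034
ln(1 - 0.55034) = -0.79926
t = -98.094 / sqrt(1.252) * -0.79926 = 70.069 s

70.069 s


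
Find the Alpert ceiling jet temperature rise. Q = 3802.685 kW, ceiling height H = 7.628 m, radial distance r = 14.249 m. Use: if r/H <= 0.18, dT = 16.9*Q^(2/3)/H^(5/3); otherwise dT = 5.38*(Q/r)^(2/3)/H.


r/H = 14.249 / 7.628 = 1.8680
r/H > 0.18, so dT = 5.38*(Q/r)^(2/3)/H
Q/r = 266.87
(Q/r)^(2/3) = 41.451
dT = 5.38 * 41.451 / 7.628 = 29.235 K

29.235 K


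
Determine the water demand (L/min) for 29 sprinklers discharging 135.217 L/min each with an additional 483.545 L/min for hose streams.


Sprinkler demand = 29 * 135.217 = 3921.293 L/min
Total = 3921.293 + 483.545 = 4404.838 L/min

4404.838 L/min


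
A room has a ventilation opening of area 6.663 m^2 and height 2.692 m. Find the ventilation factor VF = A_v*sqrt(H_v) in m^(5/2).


sqrt(H_v) = 1.6407
VF = 6.663 * 1.6407 = 10.932 m^(5/2)

10.932 m^(5/2)


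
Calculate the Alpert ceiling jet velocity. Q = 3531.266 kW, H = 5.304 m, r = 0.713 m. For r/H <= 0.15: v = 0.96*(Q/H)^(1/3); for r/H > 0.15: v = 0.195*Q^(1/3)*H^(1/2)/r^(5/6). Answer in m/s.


r/H = 0.713 / 5.304 = 0.13443
r/H <= 0.15, so v = 0.96*(Q/H)^(1/3)
Q/H = 665.77
(Q/H)^(1/3) = 8.7319
v = 0.96 * 8.7319 = 8.3826 m/s

8.3826 m/s


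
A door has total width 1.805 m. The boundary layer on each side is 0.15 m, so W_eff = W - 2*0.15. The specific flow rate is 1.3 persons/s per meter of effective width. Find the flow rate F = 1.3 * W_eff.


W_eff = 1.805 - 0.30 = 1.505 m
F = 1.3 * 1.505 = 1.9565 persons/s

1.9565 persons/s


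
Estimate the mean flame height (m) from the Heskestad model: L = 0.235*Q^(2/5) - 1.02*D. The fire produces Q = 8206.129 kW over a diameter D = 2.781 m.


Q^(2/5) = 36.784
0.235 * Q^(2/5) = 8.6442
1.02 * D = 2.8366
L = 5.8075 m

5.8075 m


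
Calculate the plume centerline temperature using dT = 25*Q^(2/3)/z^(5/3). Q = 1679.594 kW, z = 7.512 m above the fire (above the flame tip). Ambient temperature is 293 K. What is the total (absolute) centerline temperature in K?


Q^(2/3) = 141.30
z^(5/3) = 28.813
dT = 25 * 141.30 / 28.813 = 122.60 K
T = 293 + 122.60 = 415.60 K

415.60 K


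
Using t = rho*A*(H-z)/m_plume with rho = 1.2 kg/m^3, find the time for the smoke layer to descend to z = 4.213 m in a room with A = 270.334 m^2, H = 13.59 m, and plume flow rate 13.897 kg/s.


H - z = 9.377 m
t = 1.2 * 270.334 * 9.377 / 13.897 = 218.89 s

218.89 s


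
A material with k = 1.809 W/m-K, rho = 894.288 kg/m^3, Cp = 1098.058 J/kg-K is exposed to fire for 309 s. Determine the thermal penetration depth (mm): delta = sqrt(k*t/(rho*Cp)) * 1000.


alpha = 1.809 / (894.288 * 1098.058) = 1.8422e-06 m^2/s
alpha * t = 0.00056924
delta = sqrt(0.00056924) * 1000 = 23.859 mm

23.859 mm


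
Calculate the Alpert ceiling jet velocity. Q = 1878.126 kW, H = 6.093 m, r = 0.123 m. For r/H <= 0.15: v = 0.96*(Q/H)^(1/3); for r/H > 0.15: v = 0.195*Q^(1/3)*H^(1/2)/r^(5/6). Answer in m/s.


r/H = 0.123 / 6.093 = 0.020187
r/H <= 0.15, so v = 0.96*(Q/H)^(1/3)
Q/H = 308.24
(Q/H)^(1/3) = 6.7551
v = 0.96 * 6.7551 = 6.4849 m/s

6.4849 m/s


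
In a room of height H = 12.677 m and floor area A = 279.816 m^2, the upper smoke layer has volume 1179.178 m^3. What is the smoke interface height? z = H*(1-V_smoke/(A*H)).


V/(A*H) = 0.33242
1 - 0.33242 = 0.66758
z = 12.677 * 0.66758 = 8.4629 m

8.4629 m


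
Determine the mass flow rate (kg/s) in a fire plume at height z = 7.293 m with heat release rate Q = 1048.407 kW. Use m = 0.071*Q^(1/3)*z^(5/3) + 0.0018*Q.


Q^(1/3) = 10.159
z^(5/3) = 27.427
First term = 0.071 * 10.159 * 27.427 = 19.782
Second term = 0.0018 * 1048.407 = 1.8871
m = 21.670 kg/s

21.670 kg/s


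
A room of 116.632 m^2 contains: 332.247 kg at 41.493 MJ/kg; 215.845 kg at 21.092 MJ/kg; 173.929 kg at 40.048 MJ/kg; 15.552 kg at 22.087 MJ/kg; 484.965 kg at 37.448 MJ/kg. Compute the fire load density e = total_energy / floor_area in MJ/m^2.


Total energy = 332.247*41.493 + 215.845*21.092 + 173.929*40.048 + 15.552*22.087 + 484.965*37.448
= 13785.92 + 4552.603 + 6965.509 + 343.4970 + 18160.97
= 43808.50 MJ
e = 43808.50 / 116.632 = 375.61 MJ/m^2

375.61 MJ/m^2


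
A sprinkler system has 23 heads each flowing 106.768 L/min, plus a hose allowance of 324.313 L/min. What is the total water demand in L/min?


Sprinkler demand = 23 * 106.768 = 2455.664 L/min
Total = 2455.664 + 324.313 = 2779.977 L/min

2779.977 L/min


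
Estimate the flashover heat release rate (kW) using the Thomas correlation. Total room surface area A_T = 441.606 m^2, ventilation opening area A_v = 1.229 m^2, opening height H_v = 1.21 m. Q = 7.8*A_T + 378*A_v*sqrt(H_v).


7.8*A_T = 3444.5
sqrt(H_v) = 1.1
378*A_v*sqrt(H_v) = 511.02
Q = 3444.5 + 511.02 = 3955.545 kW

3955.545 kW


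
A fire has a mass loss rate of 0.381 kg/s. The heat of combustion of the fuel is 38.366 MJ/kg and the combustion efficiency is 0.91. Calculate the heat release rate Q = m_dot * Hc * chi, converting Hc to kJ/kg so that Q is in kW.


Hc = 38.366 MJ/kg = 38.366 * 1000 kJ/kg = 38366 kJ/kg
Q = 0.381 kg/s * 38366 kJ/kg * 0.91 = 13302 kW

13302 kW


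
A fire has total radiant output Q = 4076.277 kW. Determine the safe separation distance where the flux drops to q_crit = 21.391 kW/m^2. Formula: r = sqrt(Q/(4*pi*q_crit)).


4*pi*q_crit = 268.81
Q/(4*pi*q_crit) = 15.164
r = sqrt(15.164) = 3.8941 m

3.8941 m


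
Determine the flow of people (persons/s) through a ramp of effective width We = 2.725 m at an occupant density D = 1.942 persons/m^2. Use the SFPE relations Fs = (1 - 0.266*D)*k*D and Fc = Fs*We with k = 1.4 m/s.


1 - 0.266*D = 1 - 0.266*1.942 = 0.48343
Fs = 0.48343 * 1.4 * 1.942 = 1.3143 persons/(s*m)
Fc = 1.3143 * 2.725 = 3.5816 persons/s

3.5816 persons/s


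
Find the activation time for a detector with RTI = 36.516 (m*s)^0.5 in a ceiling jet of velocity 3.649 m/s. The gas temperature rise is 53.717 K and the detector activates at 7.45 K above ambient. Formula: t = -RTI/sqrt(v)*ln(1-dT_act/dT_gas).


dT_act/dT_gas = 0.13869
ln(1 - 0.13869) = -0.14930
t = -36.516 / sqrt(3.649) * -0.14930 = 2.8540 s

2.8540 s


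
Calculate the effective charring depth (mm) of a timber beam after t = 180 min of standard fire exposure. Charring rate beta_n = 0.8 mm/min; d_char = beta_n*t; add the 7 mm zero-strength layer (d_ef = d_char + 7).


d_char = 0.8 * 180 = 144 mm
d_ef = 144 + 1.0*7 = 151 mm

151 mm


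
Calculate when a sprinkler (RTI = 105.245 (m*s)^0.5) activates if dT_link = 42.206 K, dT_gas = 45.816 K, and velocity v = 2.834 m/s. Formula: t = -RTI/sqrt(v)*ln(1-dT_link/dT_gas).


dT_link/dT_gas = 0.92121
ln(1 - 0.92121) = -2.5409
t = -105.245 / sqrt(2.834) * -2.5409 = 158.85 s

158.85 s


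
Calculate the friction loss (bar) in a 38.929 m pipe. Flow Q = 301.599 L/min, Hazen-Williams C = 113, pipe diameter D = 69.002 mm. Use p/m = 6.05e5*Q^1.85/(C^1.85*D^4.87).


Q^1.85 = 38632
C^1.85 = 6283.4
D^4.87 = 9.0210e+08
p/m = 0.0041233 bar/m
p_total = 0.0041233 * 38.929 = 0.16052 bar

0.16052 bar


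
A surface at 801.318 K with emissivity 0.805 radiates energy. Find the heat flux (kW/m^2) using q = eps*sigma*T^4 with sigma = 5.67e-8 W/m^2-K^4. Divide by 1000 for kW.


T^4 = 4.1231e+11
q = 0.805 * 5.67e-8 * 4.1231e+11 / 1000 = 18.819 kW/m^2

18.819 kW/m^2


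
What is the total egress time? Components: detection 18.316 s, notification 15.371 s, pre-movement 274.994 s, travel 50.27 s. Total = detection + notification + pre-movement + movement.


Total = 18.316 + 15.371 + 274.994 + 50.27 = 358.951 s

358.951 s


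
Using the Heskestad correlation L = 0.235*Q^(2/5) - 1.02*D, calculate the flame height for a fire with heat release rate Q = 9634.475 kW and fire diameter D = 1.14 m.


Q^(2/5) = 39.222
0.235 * Q^(2/5) = 9.2172
1.02 * D = 1.1628
L = 8.0544 m

8.0544 m


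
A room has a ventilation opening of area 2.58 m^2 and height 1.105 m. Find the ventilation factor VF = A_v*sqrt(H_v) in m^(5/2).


sqrt(H_v) = 1.0512
VF = 2.58 * 1.0512 = 2.7121 m^(5/2)

2.7121 m^(5/2)


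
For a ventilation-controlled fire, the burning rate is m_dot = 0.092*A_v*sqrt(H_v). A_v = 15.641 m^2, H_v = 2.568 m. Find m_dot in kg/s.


sqrt(H_v) = 1.6025
m_dot = 0.092 * 15.641 * 1.6025 = 2.3059 kg/s

2.3059 kg/s


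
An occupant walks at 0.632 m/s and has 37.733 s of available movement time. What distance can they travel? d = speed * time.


d = 0.632 * 37.733 = 23.847 m

23.847 m


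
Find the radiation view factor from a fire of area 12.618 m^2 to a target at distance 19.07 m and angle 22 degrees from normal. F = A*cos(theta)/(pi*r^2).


cos(22 deg) = 0.92718
pi*r^2 = 1142.5
F = 12.618 * 0.92718 / 1142.5 = 0.010240

0.010240


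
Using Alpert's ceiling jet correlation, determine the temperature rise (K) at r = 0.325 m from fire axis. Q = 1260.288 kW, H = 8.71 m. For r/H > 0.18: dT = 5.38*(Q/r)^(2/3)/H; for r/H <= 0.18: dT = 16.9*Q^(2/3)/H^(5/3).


r/H = 0.325 / 8.71 = 0.037313
r/H <= 0.18, so dT = 16.9*Q^(2/3)/H^(5/3)
Q^(2/3) = 116.68
H^(5/3) = 36.872
dT = 16.9 * 116.68 / 36.872 = 53.477 K

53.477 K


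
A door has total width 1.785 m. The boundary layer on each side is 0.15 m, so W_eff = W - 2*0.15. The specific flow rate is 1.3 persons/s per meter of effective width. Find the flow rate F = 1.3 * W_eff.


W_eff = 1.785 - 0.30 = 1.485 m
F = 1.3 * 1.485 = 1.9305 persons/s

1.9305 persons/s


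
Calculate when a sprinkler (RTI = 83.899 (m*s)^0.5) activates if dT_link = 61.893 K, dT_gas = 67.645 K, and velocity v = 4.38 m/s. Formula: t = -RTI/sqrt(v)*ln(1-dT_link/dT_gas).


dT_link/dT_gas = 0.91497
ln(1 - 0.91497) = -2.4647
t = -83.899 / sqrt(4.38) * -2.4647 = 98.807 s

98.807 s


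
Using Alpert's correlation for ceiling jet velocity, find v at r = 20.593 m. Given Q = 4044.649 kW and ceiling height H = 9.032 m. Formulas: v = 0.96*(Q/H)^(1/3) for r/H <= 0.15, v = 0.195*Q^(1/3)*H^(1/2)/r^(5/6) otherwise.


r/H = 20.593 / 9.032 = 2.2800
r/H > 0.15, so v = 0.195*Q^(1/3)*H^(1/2)/r^(5/6)
Q^(1/3) = 15.933
H^(1/2) = 3.0053
r^(5/6) = 12.438
v = 0.195 * 15.933 * 3.0053 / 12.438 = 0.75068 m/s

0.75068 m/s


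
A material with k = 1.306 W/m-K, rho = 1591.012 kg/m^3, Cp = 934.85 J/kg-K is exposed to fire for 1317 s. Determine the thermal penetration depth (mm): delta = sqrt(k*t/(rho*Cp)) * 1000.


alpha = 1.306 / (1591.012 * 934.85) = 8.7807e-07 m^2/s
alpha * t = 0.0011564
delta = sqrt(0.0011564) * 1000 = 34.006 mm

34.006 mm


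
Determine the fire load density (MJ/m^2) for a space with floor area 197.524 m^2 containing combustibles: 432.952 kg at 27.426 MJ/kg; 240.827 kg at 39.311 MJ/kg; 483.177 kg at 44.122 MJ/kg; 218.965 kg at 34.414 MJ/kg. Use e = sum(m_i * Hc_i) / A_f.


Total energy = 432.952*27.426 + 240.827*39.311 + 483.177*44.122 + 218.965*34.414
= 11874.14 + 9467.150 + 21318.74 + 7535.462
= 50195.49 MJ
e = 50195.49 / 197.524 = 254.12 MJ/m^2

254.12 MJ/m^2


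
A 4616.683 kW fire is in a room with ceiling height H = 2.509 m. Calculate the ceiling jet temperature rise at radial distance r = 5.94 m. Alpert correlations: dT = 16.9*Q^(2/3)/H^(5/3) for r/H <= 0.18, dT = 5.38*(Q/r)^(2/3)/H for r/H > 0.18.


r/H = 5.94 / 2.509 = 2.3675
r/H > 0.18, so dT = 5.38*(Q/r)^(2/3)/H
Q/r = 777.22
(Q/r)^(2/3) = 84.534
dT = 5.38 * 84.534 / 2.509 = 181.26 K

181.26 K


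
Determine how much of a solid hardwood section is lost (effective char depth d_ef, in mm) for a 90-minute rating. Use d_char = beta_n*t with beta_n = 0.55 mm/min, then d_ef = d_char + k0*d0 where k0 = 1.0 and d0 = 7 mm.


d_char = 0.55 * 90 = 49.5 mm
d_ef = 49.5 + 1.0*7 = 56.5 mm

56.5 mm


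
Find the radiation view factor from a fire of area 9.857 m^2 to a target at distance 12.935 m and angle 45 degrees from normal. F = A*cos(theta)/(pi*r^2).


cos(45 deg) = 0.70711
pi*r^2 = 525.63
F = 9.857 * 0.70711 / 525.63 = 0.013260

0.013260


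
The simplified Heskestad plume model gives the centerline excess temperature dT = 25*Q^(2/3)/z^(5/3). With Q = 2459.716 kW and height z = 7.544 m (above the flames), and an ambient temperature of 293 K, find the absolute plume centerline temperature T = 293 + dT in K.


Q^(2/3) = 182.22
z^(5/3) = 29.018
dT = 25 * 182.22 / 29.018 = 156.99 K
T = 293 + 156.99 = 449.99 K

449.99 K


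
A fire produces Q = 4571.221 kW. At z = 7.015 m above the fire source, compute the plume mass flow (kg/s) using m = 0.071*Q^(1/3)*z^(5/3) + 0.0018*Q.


Q^(1/3) = 16.596
z^(5/3) = 25.707
First term = 0.071 * 16.596 * 25.707 = 30.291
Second term = 0.0018 * 4571.221 = 8.2282
m = 38.519 kg/s

38.519 kg/s


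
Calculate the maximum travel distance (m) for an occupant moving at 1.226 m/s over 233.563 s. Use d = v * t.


d = 1.226 * 233.563 = 286.35 m

286.35 m


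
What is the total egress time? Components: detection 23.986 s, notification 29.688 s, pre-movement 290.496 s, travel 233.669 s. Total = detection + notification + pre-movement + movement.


Total = 23.986 + 29.688 + 290.496 + 233.669 = 577.839 s

577.839 s


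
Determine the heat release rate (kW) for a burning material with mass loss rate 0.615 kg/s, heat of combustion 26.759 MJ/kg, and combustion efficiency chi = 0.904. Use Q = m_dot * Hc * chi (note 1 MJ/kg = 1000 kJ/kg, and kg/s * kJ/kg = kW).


Hc = 26.759 MJ/kg = 26.759 * 1000 kJ/kg = 26759 kJ/kg
Q = 0.615 kg/s * 26759 kJ/kg * 0.904 = 14877 kW

14877 kW


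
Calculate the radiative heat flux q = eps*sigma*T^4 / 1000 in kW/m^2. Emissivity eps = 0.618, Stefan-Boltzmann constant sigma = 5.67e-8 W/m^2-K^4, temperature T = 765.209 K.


T^4 = 3.4286e+11
q = 0.618 * 5.67e-8 * 3.4286e+11 / 1000 = 12.014 kW/m^2

12.014 kW/m^2


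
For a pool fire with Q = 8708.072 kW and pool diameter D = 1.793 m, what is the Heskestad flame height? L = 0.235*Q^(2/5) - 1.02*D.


Q^(2/5) = 37.668
0.235 * Q^(2/5) = 8.8519
1.02 * D = 1.8289
L = 7.0230 m

7.0230 m


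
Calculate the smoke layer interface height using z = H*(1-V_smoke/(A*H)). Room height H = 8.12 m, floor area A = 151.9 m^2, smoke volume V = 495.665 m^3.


V/(A*H) = 0.40186
1 - 0.40186 = 0.59814
z = 8.12 * 0.59814 = 4.8569 m

4.8569 m


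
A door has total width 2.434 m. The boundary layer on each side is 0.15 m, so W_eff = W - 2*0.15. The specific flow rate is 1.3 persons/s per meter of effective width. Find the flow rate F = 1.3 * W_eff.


W_eff = 2.434 - 0.30 = 2.134 m
F = 1.3 * 2.134 = 2.7742 persons/s

2.7742 persons/s


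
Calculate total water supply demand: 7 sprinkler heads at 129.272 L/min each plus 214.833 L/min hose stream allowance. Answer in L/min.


Sprinkler demand = 7 * 129.272 = 904.904 L/min
Total = 904.904 + 214.833 = 1119.737 L/min

1119.737 L/min


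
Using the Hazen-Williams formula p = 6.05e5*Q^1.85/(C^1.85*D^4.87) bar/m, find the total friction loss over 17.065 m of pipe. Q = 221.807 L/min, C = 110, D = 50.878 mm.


Q^1.85 = 21880
C^1.85 = 5978.3
D^4.87 = 2.0455e+08
p/m = 0.010825 bar/m
p_total = 0.010825 * 17.065 = 0.18473 bar

0.18473 bar


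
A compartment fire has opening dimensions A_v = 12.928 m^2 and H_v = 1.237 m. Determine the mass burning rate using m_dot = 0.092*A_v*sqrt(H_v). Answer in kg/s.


sqrt(H_v) = 1.1122
m_dot = 0.092 * 12.928 * 1.1122 = 1.3228 kg/s

1.3228 kg/s


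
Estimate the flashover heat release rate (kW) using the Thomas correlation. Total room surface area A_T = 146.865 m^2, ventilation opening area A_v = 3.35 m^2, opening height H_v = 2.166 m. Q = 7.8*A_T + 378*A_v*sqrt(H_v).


7.8*A_T = 1145.547
sqrt(H_v) = 1.4717
378*A_v*sqrt(H_v) = 1863.7
Q = 1145.547 + 1863.7 = 3009.2 kW

3009.2 kW


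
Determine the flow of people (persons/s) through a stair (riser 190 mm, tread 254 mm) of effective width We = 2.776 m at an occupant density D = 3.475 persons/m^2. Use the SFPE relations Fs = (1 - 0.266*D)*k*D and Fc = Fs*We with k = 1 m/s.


1 - 0.266*D = 1 - 0.266*3.475 = 0.075650
Fs = 0.075650 * 1 * 3.475 = 0.26288 persons/(s*m)
Fc = 0.26288 * 2.776 = 0.72977 persons/s

0.72977 persons/s


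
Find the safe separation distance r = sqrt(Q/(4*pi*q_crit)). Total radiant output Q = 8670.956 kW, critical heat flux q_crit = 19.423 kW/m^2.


4*pi*q_crit = 244.08
Q/(4*pi*q_crit) = 35.526
r = sqrt(35.526) = 5.9603 m

5.9603 m


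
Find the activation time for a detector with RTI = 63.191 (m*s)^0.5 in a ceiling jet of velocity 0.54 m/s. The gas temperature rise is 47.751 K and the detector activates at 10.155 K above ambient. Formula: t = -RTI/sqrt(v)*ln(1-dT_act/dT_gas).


dT_act/dT_gas = 0.21267
ln(1 - 0.21267) = -0.23910
t = -63.191 / sqrt(0.54) * -0.23910 = 20.561 s

20.561 s


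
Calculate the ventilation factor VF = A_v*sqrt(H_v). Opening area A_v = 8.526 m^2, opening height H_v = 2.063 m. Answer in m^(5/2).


sqrt(H_v) = 1.4363
VF = 8.526 * 1.4363 = 12.246 m^(5/2)

12.246 m^(5/2)


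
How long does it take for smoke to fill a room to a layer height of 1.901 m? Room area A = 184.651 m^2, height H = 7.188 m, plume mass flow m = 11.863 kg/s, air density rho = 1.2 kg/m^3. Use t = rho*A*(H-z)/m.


H - z = 5.287 m
t = 1.2 * 184.651 * 5.287 / 11.863 = 98.752 s

98.752 s
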